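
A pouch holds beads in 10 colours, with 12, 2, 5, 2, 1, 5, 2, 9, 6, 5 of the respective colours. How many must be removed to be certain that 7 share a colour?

41

In the worst case you take as many as possible of each colour without reaching 7: 6 + 2 + 5 + 2 + 1 + 5 + 2 + 6 + 6 + 5 = 40.
The next one must give 7 of some colour, so 40 + 1 = 41.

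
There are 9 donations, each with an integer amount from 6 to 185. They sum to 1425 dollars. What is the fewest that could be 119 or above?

Suppose at most 9 − j of them reach 119; then j values are ≤ 118 and the rest ≤ 185.
The total is then ≤ 118·j + 185·(9 − j) = 1665 − 67j. For this to be ≥ 1425 we need j ≤ 3, so at least 9 − 3 = 6 must reach 119.
Exactly 6 works: 6 values at 185 and 3 at 118 total 1464; lower one of the high values by 39 (still ≥ 119) to hit 1425.

6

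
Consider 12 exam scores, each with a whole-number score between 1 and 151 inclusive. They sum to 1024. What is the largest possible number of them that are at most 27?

6

Each value at 27 or below falls at least 151 − 27 = 124 short of the ceiling 151.
The ceiling total is 12 × 151 = 1812, and we need 1024, so at most ⌊(1812 − 1024)/124⌋ = 6 can be that low.
k = 6 is achieved by 6 values at 27 and 6 at 151, total 1068; lower one of the 151's by 44 (still > 27) to reach 1024.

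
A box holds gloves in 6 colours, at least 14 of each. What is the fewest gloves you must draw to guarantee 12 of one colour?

You could draw 11 of every colour without reaching 12 of any — 66 in all.
One more forces 12 of some colour, so 66 + 1 = 67.

67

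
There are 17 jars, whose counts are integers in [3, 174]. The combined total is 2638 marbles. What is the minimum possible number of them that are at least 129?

Each value short of 129 is at most 128, costing at least 174 − 128 = 46 against the maximum total of 2958.
We can afford to lose at most 2958 − 2638 = 320, so at most ⌊320/46⌋ = 6 fall short, and at least 11 are ≥ 129.
Exactly 11 works: 11 values at 174 and 6 at 128 total 2682; lower one of the high values by 44 (still ≥ 129) to hit 2638.

11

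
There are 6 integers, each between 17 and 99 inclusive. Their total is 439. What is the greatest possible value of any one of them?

To make one integer as large as possible, make the other 5 as small as possible.
The other 5 contribute at least 5 × 17 = 85, leaving at most 439 − 85 = 354.
But each integer is capped at 99, so the maximum is 99.
Achievable: one at 99 and the other 5 totalling 340, which fits since 5 × 17 ≤ 340 ≤ 5 × 99.

99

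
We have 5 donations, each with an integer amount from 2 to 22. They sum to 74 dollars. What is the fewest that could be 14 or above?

Suppose at most 5 − j of them reach 14; then j values are ≤ 13 and the rest ≤ 22.
The total is then ≤ 13·j + 22·(5 − j) = 110 − 9j. For this to be ≥ 74 we need j ≤ 4, so at least 5 − 4 = 1 must reach 14.
Exactly 1 works: 1 value at 22 and 4 at 13 total 74.

1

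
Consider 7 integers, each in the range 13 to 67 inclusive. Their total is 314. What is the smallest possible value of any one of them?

To make one integer as small as possible, make the other 6 as large as possible.
The other 6 can take up 6 × 67 = 402 ≥ 314 − 13, so one integer can sit at its floor of 13.
Achievable: one at 13 and the other 6 totalling 301, which fits since 6 × 13 ≤ 301 ≤ 6 × 67.

13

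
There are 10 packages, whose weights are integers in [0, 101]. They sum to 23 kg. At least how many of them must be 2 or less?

3

Let j be the number exceeding 2. Then the total is ≥ 3·j + 0·(10 − j) = 0 + 3j.
So 3j ≤ 23 and j ≤ 7; hence at least 10 − 7 = 3 are ≤ 2.
Exactly 3 works: 3 values at 0 and 7 at 3 total 21; raise one of the low values by 2 (still ≤ 2) to hit 23.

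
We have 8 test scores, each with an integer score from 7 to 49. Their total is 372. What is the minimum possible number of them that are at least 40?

If only k of them are at least 40, the other 8 − k are at most 39, so the total is at most k·49 + (8 − k)·39.
This must reach 372, so k·49 + (8 − k)·39 ≥ 372, giving k ≥ 6.
Exactly 6 works: 6 values at 49 and 2 at 39 total 372.

6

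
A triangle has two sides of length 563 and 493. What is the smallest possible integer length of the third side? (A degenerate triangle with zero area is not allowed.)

71

The third side must exceed |563 − 493| = 70.
The smallest integer above 70 is 71.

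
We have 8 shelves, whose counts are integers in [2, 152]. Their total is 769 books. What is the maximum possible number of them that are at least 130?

Suppose k of them are at least 130. Those contribute at least 130 each and the other 8 − k at least 2 each.
So the total is at least 130k + 2(8 − k) = 16 + 128k. This must be ≤ 769, giving k ≤ 5.
k = 5 is achieved by 5 values at 130 and 3 at 2, total 656; add 113 to one value (staying below 130) to reach 769.

5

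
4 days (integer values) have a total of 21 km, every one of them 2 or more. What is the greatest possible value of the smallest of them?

5

The average is 21/4 < 6, so some value is ≤ 5.
Equality holds with 3 values of 5 and 1 value of 6.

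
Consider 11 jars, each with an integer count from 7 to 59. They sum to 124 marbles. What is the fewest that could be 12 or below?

If only k of them are at most 12, the other 11 − k are at least 13, so the total is at least (11 − k)·13 + k·7.
This is ≤ 124, so (11 − k)·13 + 7k ≤ 124, which gives k ≥ 4.
Exactly 4 works: 4 values at 7 and 7 at 13 total 119; raise one of the low values by 5 (still ≤ 12) to hit 124.

4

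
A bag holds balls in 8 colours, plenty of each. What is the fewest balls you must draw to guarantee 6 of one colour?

In the worst case you draw 5 of each of the 8 colours: 8 × 5 = 40.
One more forces 6 of some colour, so 40 + 1 = 41.

41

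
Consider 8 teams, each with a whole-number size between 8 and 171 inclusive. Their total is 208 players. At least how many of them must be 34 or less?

If only k of them are at most 34, the other 8 − k are at least 35, so the total is at least (8 − k)·35 + k·8.
This is ≤ 208, so (8 − k)·35 + 8k ≤ 208, which gives k ≥ 3.
Exactly 3 works: 3 values at 8 and 5 at 35 total 199; raise one of the low values by 9 (still ≤ 34) to hit 208.

3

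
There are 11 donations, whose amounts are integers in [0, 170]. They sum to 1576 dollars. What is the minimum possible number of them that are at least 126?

Each value short of 126 is at most 125, costing at least 170 − 125 = 45 against the maximum total of 1870.
We can afford to lose at most 1870 − 1576 = 294, so at most ⌊294/45⌋ = 6 fall short, and at least 5 are ≥ 126.
Exactly 5 works: 5 values at 170 and 6 at 125 total 1600; lower one of the high values by 24 (still ≥ 126) to hit 1576.

5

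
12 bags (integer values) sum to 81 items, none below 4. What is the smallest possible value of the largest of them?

7

Some value must be at least ⌈81/12⌉ = 7, since 12 × 6 = 72 < 81.
Achievable: 9 of them at 7 and 3 at 6 total 81.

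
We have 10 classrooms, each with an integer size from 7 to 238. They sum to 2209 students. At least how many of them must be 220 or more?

Each value short of 220 is at most 219, costing at least 238 − 219 = 19 against the maximum total of 2380.
We can afford to lose at most 2380 − 2209 = 171, so at most ⌊171/19⌋ = 9 fall short, and at least 1 are ≥ 220.
Exactly 1 works: 1 value at 238 and 9 at 219 total 2209.

1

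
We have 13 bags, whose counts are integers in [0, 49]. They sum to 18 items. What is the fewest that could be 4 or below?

10

Each value above 4 is at least 5, contributing at least 5 − 0 = 5 above the floor 0.
The sum exceeds the floor total 0 by 18, so at most ⌊18/5⌋ = 3 exceed 4, and at least 10 are ≤ 4.
Exactly 10 works: 10 values at 0 and 3 at 5 total 15; raise one of the low values by 3 (still ≤ 4) to hit 18.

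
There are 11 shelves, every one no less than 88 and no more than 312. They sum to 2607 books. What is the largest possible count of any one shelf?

312

To make one shelf as large as possible, make the other 10 as small as possible.
The other 10 contribute at least 10 × 88 = 880, leaving at most 2607 − 880 = 1727.
But each shelf is capped at 312, so the maximum is 312.
Achievable: one at 312 and the other 10 totalling 2295, which fits since 10 × 88 ≤ 2295 ≤ 10 × 312.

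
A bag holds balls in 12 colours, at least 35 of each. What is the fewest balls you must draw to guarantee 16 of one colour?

181

In the worst case you draw 15 of each of the 12 colours: 12 × 15 = 180.
One more forces 16 of some colour, so 180 + 1 = 181.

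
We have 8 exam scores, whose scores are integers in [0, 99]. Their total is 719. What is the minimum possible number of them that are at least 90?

Each value short of 90 is at most 89, costing at least 99 − 89 = 10 against the maximum total of 792.
We can afford to lose at most 792 − 719 = 73, so at most ⌊73/10⌋ = 7 fall short, and at least 1 are ≥ 90.
Exactly 1 works: 1 value at 99 and 7 at 89 total 722; lower one of the high values by 3 (still ≥ 90) to hit 719.

1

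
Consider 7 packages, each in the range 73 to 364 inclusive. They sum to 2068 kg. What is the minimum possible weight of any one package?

73

To make one package as small as possible, make the other 6 as large as possible.
The other 6 can take up 6 × 364 = 2184 ≥ 2068 − 73, so one package can sit at its floor of 73.
Achievable: one at 73 and the other 6 totalling 1995, which fits since 6 × 73 ≤ 1995 ≤ 6 × 364.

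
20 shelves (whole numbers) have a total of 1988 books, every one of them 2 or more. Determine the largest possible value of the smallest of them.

The average is 1988/20 < 100, so some value is ≤ 99.
Equality holds with 12 values of 99 and 8 values of 100.

99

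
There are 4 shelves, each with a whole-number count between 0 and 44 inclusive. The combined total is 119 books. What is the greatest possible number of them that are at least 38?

With k values at 38 or above and the rest at least 0, the sum is at least 0 + 38k.
Since the sum is 119, we need 38k ≤ 119, i.e. k ≤ 3.
k = 3 is achieved by 3 values at 38 and 1 at 0, total 114; add 5 to one value (staying below 38) to reach 119.

3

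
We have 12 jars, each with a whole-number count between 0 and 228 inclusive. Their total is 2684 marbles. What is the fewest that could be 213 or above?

9

If only k of them are at least 213, the other 12 − k are at most 212, so the total is at most k·228 + (12 − k)·212.
This must reach 2684, so k·228 + (12 − k)·212 ≥ 2684, giving k ≥ 9.
Exactly 9 works: 9 values at 228 and 3 at 212 total 2688; lower one of the high values by 4 (still ≥ 213) to hit 2684.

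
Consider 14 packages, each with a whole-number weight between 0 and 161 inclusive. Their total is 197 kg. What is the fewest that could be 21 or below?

Let j be the number exceeding 21. Then the total is ≥ 22·j + 0·(14 − j) = 0 + 22j.
So 22j ≤ 197 and j ≤ 8; hence at least 14 − 8 = 6 are ≤ 21.
Exactly 6 works: 6 values at 0 and 8 at 22 total 176; raise one of the low values by 21 (still ≤ 21) to hit 197.

6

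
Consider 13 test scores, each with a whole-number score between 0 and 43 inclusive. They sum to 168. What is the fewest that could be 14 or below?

If only k of them are at most 14, the other 13 − k are at least 15, so the total is at least (13 − k)·15 + k·0.
This is ≤ 168, so (13 − k)·15 + 0k ≤ 168, which gives k ≥ 2.
Exactly 2 works: 2 values at 0 and 11 at 15 total 165; raise one of the low values by 3 (still ≤ 14) to hit 168.

2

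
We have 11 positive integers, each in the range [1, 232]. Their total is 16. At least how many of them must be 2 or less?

9

Each value above 2 is at least 3, contributing at least 3 − 1 = 2 above the floor 1.
The sum exceeds the floor total 11 by 5, so at most ⌊5/2⌋ = 2 exceed 2, and at least 9 are ≤ 2.
Exactly 9 works: 9 values at 1 and 2 at 3 total 15; raise one of the low values by 1 (still ≤ 2) to hit 16.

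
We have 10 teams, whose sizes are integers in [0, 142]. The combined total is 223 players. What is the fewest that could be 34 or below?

Each value above 34 is at least 35, contributing at least 35 − 0 = 35 above the floor 0.
The sum exceeds the floor total 0 by 223, so at most ⌊223/35⌋ = 6 exceed 34, and at least 4 are ≤ 34.
Exactly 4 works: 4 values at 0 and 6 at 35 total 210; raise one of the low values by 13 (still ≤ 34) to hit 223.

4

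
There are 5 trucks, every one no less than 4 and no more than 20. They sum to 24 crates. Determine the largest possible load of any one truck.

8

Maximizing one value means minimizing the remaining 4.
The other 4 contribute at least 4 × 4 = 16, leaving at most 24 − 16 = 8.
Since 8 ≤ 20, this is achievable: one at 8 and 4 at 4.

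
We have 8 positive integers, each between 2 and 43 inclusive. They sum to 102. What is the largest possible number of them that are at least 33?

2

Suppose k of them are at least 33. Those contribute at least 33 each and the other 8 − k at least 2 each.
So the total is at least 33k + 2(8 − k) = 16 + 31k. This must be ≤ 102, giving k ≤ 2.
k = 2 is achieved by 2 values at 33 and 6 at 2, total 78; add 24 to one value (staying below 33) to reach 102.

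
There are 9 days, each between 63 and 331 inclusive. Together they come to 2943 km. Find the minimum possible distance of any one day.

To make one day as small as possible, make the other 8 as large as possible.
The other 8 contribute at most 8 × 331 = 2648, leaving at least 2943 − 2648 = 295.
Since 295 ≥ 63, this is achievable: one at 295 and 8 at 331.

295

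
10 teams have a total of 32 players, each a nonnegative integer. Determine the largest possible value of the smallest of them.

If every one of the 10 were at least 4, the total would be at least 10 × 4 = 40 > 32.
Achievable: 8 of them at 3 and 2 at 4 total 32.

3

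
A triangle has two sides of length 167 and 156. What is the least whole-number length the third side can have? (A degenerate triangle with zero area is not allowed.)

The third side must exceed |167 − 156| = 11.
The smallest integer above 11 is 12.

12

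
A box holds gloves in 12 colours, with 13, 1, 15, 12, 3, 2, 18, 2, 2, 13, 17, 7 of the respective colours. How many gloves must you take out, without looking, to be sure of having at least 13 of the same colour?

90

In the worst case you take as many as possible of each colour without reaching 13: 12 + 1 + 12 + 12 + 3 + 2 + 12 + 2 + 2 + 12 + 12 + 7 = 89.
The next one must give 13 of some colour, so 89 + 1 = 90.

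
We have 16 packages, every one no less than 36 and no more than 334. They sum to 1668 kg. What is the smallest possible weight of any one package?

Minimizing one value means maximizing the remaining 15.
The other 15 can take up 15 × 334 = 5010 ≥ 1668 − 36, so one package can sit at its floor of 36.
Achievable: one at 36 and the other 15 totalling 1632, which fits since 15 × 36 ≤ 1632 ≤ 15 × 334.

36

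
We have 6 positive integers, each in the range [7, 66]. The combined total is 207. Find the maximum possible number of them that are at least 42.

4

If k of the values are ≥ 42, the total is ≥ 42k + 7(6 − k).
Setting 42k + 7(6 − k) ≤ 207 gives 35k ≤ 165, so k ≤ 4.
k = 4 is achieved by 4 values at 42 and 2 at 7, total 182; add 25 to one value (staying below 42) to reach 207.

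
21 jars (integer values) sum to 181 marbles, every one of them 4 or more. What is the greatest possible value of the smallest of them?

The 21 values sum to 181, so their minimum is at most ⌊181/21⌋ = 8.
Achievable: 8 of them at 8 and 13 at 9 total 181.

8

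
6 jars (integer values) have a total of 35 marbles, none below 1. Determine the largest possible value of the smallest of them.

If every one of the 6 were at least 6, the total would be at least 6 × 6 = 36 > 35.
Equality holds with 1 value of 5 and 5 values of 6.

5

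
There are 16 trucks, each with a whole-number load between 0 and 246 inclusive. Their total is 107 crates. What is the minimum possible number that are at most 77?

15

Let j be the number exceeding 77. Then the total is ≥ 78·j + 0·(16 − j) = 0 + 78j.
So 78j ≤ 107 and j ≤ 1; hence at least 16 − 1 = 15 are ≤ 77.
Exactly 15 works: 15 values at 0 and 1 at 78 total 78; raise one of the low values by 29 (still ≤ 77) to hit 107.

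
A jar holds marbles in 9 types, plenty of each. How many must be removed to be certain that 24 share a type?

208

You could draw 23 of every type without reaching 24 of any — 207 in all.
One more forces 24 of some type, so 207 + 1 = 208.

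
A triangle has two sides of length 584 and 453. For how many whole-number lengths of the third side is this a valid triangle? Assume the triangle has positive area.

905

The triangle inequality gives |584 − 453| < c < 584 + 453, i.e. 131 < c < 1037.
So c can be any integer from 132 to 1036: 905 values.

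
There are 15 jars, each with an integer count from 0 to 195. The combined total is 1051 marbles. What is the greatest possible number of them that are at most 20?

10

Suppose k of them are at most 20. Those contribute at most 20 each and the rest at most 195 each.
So the total is at most 20k + 195(15 − k) = 2925 − 175k. This must still be ≥ 1051, so k ≤ 10.
k = 10 is achieved by 10 values at 20 and 5 at 195, total 1175; lower one of the 195's by 124 (still > 20) to reach 1051.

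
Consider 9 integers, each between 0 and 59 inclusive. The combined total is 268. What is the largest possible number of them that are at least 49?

Suppose k of them are at least 49. Those contribute at least 49 each and the other 9 − k at least 0 each.
So the total is at least 49k + 0(9 − k) = 0 + 49k. This must be ≤ 268, giving k ≤ 5.
k = 5 is achieved by 5 values at 49 and 4 at 0, total 245; add 23 to one value (staying below 49) to reach 268.

5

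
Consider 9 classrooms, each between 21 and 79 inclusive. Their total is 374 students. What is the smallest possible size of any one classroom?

21

Minimizing one value means maximizing the remaining 8.
The other 8 can take up 8 × 79 = 632 ≥ 374 − 21, so one classroom can sit at its floor of 21.
Achievable: one at 21 and the other 8 totalling 353, which fits since 8 × 21 ≤ 353 ≤ 8 × 79.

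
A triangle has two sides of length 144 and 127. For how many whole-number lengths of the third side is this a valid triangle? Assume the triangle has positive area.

The triangle inequality gives |144 − 127| < c < 144 + 127, i.e. 17 < c < 271.
So c can be any integer from 18 to 270: 253 values.

253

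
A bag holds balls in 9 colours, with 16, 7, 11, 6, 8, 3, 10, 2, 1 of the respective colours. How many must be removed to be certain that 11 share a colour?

In the worst case you take as many as possible of each colour without reaching 11: 10 + 7 + 10 + 6 + 8 + 3 + 10 + 2 + 1 = 57.
The next one must give 11 of some colour, so 57 + 1 = 58.

58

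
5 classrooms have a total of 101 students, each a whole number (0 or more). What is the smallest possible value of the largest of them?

21

The average is 101/5 > 20, so not all 5 can be 20 or less; the largest is ≥ 21.
Equality holds with 1 value of 21 and 4 values of 20.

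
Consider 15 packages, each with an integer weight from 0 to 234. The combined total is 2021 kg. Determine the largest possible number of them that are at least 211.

9

Suppose k of them are at least 211. Those contribute at least 211 each and the other 15 − k at least 0 each.
So the total is at least 211k + 0(15 − k) = 0 + 211k. This must be ≤ 2021, giving k ≤ 9.
k = 9 is achieved by 9 values at 211 and 6 at 0, total 1899; add 122 to one value (staying below 211) to reach 2021.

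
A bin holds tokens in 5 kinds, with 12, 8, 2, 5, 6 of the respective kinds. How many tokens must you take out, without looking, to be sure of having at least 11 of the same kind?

32

In the worst case you take as many as possible of each kind without reaching 11: 10 + 8 + 2 + 5 + 6 = 31.
The next one must give 11 of some kind, so 31 + 1 = 32.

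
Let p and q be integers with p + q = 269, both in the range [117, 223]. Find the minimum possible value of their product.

17784

For a fixed sum, pq is smallest when p and q are as far apart as possible.
The extreme feasible split is p = 117, q = 152, giving pq = 17784.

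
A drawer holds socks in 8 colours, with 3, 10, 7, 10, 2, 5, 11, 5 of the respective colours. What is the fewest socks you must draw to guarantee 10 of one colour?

In the worst case you take as many as possible of each colour without reaching 10: 3 + 9 + 7 + 9 + 2 + 5 + 9 + 5 = 49.
The next one must give 10 of some colour, so 49 + 1 = 50.

50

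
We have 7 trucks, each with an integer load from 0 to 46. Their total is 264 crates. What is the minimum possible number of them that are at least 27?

If only k of them are at least 27, the other 7 − k are at most 26, so the total is at most k·46 + (7 − k)·26.
This must reach 264, so k·46 + (7 − k)·26 ≥ 264, giving k ≥ 5.
Exactly 5 works: 5 values at 46 and 2 at 26 total 282; lower one of the high values by 18 (still ≥ 27) to hit 264.

5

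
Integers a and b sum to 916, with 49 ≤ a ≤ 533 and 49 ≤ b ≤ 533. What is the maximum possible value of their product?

For a fixed sum, the product ab is largest when a and b are as close as possible.
Taking a = 458 and b = 458 (both in [49, 533]) gives ab = 209764.

209764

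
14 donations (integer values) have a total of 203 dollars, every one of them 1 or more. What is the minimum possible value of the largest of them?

Some value must be at least ⌈203/14⌉ = 15, since 14 × 14 = 196 < 203.
Taking 7 copies of 14 and 7 copies of 15 gives exactly 203, so 15 is attained.

15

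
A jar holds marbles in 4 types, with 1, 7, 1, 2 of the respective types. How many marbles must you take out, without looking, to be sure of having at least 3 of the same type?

In the worst case you take as many as possible of each type without reaching 3: 1 + 2 + 1 + 2 = 6.
The next one must give 3 of some type, so 6 + 1 = 7.

7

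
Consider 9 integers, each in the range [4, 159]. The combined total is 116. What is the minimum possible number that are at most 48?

8

Let j be the number exceeding 48. Then the total is ≥ 49·j + 4·(9 − j) = 36 + 45j.
So 45j ≤ 80 and j ≤ 1; hence at least 9 − 1 = 8 are ≤ 48.
Exactly 8 works: 8 values at 4 and 1 at 49 total 81; raise one of the low values by 35 (still ≤ 48) to hit 116.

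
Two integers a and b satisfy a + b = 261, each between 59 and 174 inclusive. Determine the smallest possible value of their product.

15138

Since a + b is fixed, pushing one of them to its bound minimizes the product.
The extreme feasible split is a = 87, b = 174, giving ab = 15138.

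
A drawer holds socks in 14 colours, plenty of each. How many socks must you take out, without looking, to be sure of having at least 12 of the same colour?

In the worst case you draw 11 of each of the 14 colours: 14 × 11 = 154.
One more forces 12 of some colour, so 154 + 1 = 155.

155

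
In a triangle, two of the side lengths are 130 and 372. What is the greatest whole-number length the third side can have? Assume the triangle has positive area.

501

The third side must be less than 130 + 372 = 502.
The largest integer below 502 is 501.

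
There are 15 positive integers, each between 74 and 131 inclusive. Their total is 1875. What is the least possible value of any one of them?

74

To make one integer as small as possible, make the other 14 as large as possible.
The other 14 can take up 14 × 131 = 1834 ≥ 1875 − 74, so one integer can sit at its floor of 74.
Achievable: one at 74 and the other 14 totalling 1801, which fits since 14 × 74 ≤ 1801 ≤ 14 × 131.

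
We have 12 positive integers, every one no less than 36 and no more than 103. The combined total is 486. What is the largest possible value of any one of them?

90

To make one integer as large as possible, make the other 11 as small as possible.
The other 11 contribute at least 11 × 36 = 396, leaving at most 486 − 396 = 90.
Since 90 ≤ 103, this is achievable: one at 90 and 11 at 36.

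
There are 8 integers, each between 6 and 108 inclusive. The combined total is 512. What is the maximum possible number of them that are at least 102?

4

Suppose k of them are at least 102. Those contribute at least 102 each and the other 8 − k at least 6 each.
So the total is at least 102k + 6(8 − k) = 48 + 96k. This must be ≤ 512, giving k ≤ 4.
k = 4 is achieved by 4 values at 102 and 4 at 6, total 432; add 80 to one value (staying below 102) to reach 512.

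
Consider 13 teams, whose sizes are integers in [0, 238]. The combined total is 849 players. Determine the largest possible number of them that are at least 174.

With k values at 174 or above and the rest at least 0, the sum is at least 0 + 174k.
Since the sum is 849, we need 174k ≤ 849, i.e. k ≤ 4.
k = 4 is achieved by 4 values at 174 and 9 at 0, total 696; add 153 to one value (staying below 174) to reach 849.

4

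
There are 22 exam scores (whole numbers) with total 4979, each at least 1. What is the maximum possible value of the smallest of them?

The 22 values sum to 4979, so their minimum is at most ⌊4979/22⌋ = 226.
Achievable: 15 of them at 226 and 7 at 227 total 4979.

226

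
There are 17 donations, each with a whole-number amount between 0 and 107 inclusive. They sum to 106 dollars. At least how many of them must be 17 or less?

If only k of them are at most 17, the other 17 − k are at least 18, so the total is at least (17 − k)·18 + k·0.
This is ≤ 106, so (17 − k)·18 + 0k ≤ 106, which gives k ≥ 12.
Exactly 12 works: 12 values at 0 and 5 at 18 total 90; raise one of the low values by 16 (still ≤ 17) to hit 106.

12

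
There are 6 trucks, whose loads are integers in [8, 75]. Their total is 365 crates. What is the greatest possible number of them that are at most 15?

Suppose k of them are at most 15. Those contribute at most 15 each and the rest at most 75 each.
So the total is at most 15k + 75(6 − k) = 450 − 60k. This must still be ≥ 365, so k ≤ 1.
k = 1 is achieved by 1 value at 15 and 5 at 75, total 390; lower one of the 75's by 25 (still > 15) to reach 365.

1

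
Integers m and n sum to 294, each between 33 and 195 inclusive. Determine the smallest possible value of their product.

Since m + n is fixed, pushing one of them to its bound minimizes the product.
The extreme feasible split is m = 99, n = 195, giving mn = 19305.

19305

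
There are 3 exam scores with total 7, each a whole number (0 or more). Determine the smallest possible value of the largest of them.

The average is 7/3 > 2, so not all 3 can be 2 or less; the largest is ≥ 3.
Taking 2 copies of 2 and 1 copy of 3 gives exactly 7, so 3 is attained.

3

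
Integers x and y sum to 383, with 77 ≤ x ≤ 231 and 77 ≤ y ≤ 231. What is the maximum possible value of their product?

For a fixed sum, the product xy is largest when x and y are as close as possible.
Taking x = 191 and y = 192 (both in [77, 231]) gives xy = 36672.

36672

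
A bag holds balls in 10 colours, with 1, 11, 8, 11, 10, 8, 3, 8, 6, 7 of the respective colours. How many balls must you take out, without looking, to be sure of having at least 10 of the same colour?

69

In the worst case you take as many as possible of each colour without reaching 10: 1 + 9 + 8 + 9 + 9 + 8 + 3 + 8 + 6 + 7 = 68.
The next one must give 10 of some colour, so 68 + 1 = 69.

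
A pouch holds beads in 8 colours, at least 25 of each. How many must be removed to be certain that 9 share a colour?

You could draw 8 of every colour without reaching 9 of any — 64 in all.
One more forces 9 of some colour, so 64 + 1 = 65.

65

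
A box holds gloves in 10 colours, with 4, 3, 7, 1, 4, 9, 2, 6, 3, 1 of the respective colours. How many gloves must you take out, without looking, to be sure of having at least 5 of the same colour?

31

In the worst case you take as many as possible of each colour without reaching 5: 4 + 3 + 4 + 1 + 4 + 4 + 2 + 4 + 3 + 1 = 30.
The next one must give 5 of some colour, so 30 + 1 = 31.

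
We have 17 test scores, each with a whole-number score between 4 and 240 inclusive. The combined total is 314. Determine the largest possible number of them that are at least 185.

1

Suppose k of them are at least 185. Those contribute at least 185 each and the other 17 − k at least 4 each.
So the total is at least 185k + 4(17 − k) = 68 + 181k. This must be ≤ 314, giving k ≤ 1.
k = 1 is achieved by 1 value at 185 and 16 at 4, total 249; add 65 to one value (staying below 185) to reach 314.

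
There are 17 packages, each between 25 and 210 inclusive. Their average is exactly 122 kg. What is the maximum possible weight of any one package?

210

To make one package as large as possible, make the other 16 as small as possible.
The total is 17 × 122 = 2074.
The other 16 contribute at least 16 × 25 = 400, leaving at most 2074 − 400 = 1674.
But each package is capped at 210, so the maximum is 210.
Achievable: one at 210 and the other 16 totalling 1864, which fits since 16 × 25 ≤ 1864 ≤ 16 × 210.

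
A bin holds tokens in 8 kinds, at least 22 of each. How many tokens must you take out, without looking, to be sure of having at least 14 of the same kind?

In the worst case you draw 13 of each of the 8 kinds: 8 × 13 = 104.
One more forces 14 of some kind, so 104 + 1 = 105.

105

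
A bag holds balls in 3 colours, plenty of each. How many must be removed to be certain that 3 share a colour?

You could draw 2 of every colour without reaching 3 of any — 6 in all.
One more forces 3 of some colour, so 6 + 1 = 7.

7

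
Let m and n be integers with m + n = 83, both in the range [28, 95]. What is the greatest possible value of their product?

1722

mn = m(83 − m) is maximized when m is as near 83/2 as the bounds allow.
Taking m = 41 and n = 42 (both in [28, 95]) gives mn = 1722.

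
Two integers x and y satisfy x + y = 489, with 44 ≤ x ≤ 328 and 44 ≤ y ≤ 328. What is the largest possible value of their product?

xy = x(489 − x) is maximized when x is as near 489/2 as the bounds allow.
Taking x = 244 and y = 245 (both in [44, 328]) gives xy = 59780.

59780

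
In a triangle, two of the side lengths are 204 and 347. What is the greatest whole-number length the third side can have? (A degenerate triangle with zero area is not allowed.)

550

The third side must be less than 204 + 347 = 551.
The largest integer below 551 is 550.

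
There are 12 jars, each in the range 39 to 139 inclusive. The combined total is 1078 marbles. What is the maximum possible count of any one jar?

To make one jar as large as possible, make the other 11 as small as possible.
The other 11 contribute at least 11 × 39 = 429, leaving at most 1078 − 429 = 649.
But each jar is capped at 139, so the maximum is 139.
Achievable: one at 139 and the other 11 totalling 939, which fits since 11 × 39 ≤ 939 ≤ 11 × 139.

139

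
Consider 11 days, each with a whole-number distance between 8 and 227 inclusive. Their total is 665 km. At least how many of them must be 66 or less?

Each value above 66 is at least 67, contributing at least 67 − 8 = 59 above the floor 8.
The sum exceeds the floor total 88 by 577, so at most ⌊577/59⌋ = 9 exceed 66, and at least 2 are ≤ 66.
Exactly 2 works: 2 values at 8 and 9 at 67 total 619; raise one of the low values by 46 (still ≤ 66) to hit 665.

2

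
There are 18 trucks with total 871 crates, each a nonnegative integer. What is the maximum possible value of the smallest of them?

48

The 18 values sum to 871, so their minimum is at most ⌊871/18⌋ = 48.
Taking 11 copies of 48 and 7 copies of 49 gives exactly 871, so 48 is attained.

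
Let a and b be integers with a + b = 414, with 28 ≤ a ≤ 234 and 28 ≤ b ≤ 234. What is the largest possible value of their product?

ab = a(414 − a) is maximized when a is as near 414/2 as the bounds allow.
Taking a = 207 and b = 207 (both in [28, 234]) gives ab = 42849.

42849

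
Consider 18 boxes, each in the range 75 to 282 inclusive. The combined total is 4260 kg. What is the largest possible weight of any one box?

282

To make one box as large as possible, make the other 17 as small as possible.
The other 17 contribute at least 17 × 75 = 1275, leaving at most 4260 − 1275 = 2985.
But each box is capped at 282, so the maximum is 282.
Achievable: one at 282 and the other 17 totalling 3978, which fits since 17 × 75 ≤ 3978 ≤ 17 × 282.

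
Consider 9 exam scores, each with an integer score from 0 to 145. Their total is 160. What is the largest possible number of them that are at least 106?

1

If k of the values are ≥ 106, the total is ≥ 106k + 0(9 − k).
Setting 106k + 0(9 − k) ≤ 160 gives 106k ≤ 160, so k ≤ 1.
k = 1 is achieved by 1 value at 106 and 8 at 0, total 106; add 54 to one value (staying below 106) to reach 160.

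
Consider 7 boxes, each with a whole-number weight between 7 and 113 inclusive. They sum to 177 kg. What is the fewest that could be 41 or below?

Let j be the number exceeding 41. Then the total is ≥ 42·j + 7·(7 − j) = 49 + 35j.
So 35j ≤ 128 and j ≤ 3; hence at least 7 − 3 = 4 are ≤ 41.
Exactly 4 works: 4 values at 7 and 3 at 42 total 154; raise one of the low values by 23 (still ≤ 41) to hit 177.

4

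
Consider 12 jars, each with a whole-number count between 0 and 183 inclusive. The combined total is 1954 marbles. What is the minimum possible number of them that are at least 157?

4

Suppose at most 12 − j of them reach 157; then j values are ≤ 156 and the rest ≤ 183.
The total is then ≤ 156·j + 183·(12 − j) = 2196 − 27j. For this to be ≥ 1954 we need j ≤ 8, so at least 12 − 8 = 4 must reach 157.
Exactly 4 works: 4 values at 183 and 8 at 156 total 1980; lower one of the high values by 26 (still ≥ 157) to hit 1954.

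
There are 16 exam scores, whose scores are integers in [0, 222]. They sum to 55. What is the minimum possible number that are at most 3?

3

Let j be the number exceeding 3. Then the total is ≥ 4·j + 0·(16 − j) = 0 + 4j.
So 4j ≤ 55 and j ≤ 13; hence at least 16 − 13 = 3 are ≤ 3.
Exactly 3 works: 3 values at 0 and 13 at 4 total 52; raise one of the low values by 3 (still ≤ 3) to hit 55.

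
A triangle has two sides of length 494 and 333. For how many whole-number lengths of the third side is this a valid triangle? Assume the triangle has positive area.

665

The triangle inequality gives |494 − 333| < c < 494 + 333, i.e. 161 < c < 827.
So c can be any integer from 162 to 826: 665 values.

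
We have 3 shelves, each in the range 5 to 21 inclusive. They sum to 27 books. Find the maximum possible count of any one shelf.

17

Maximizing one value means minimizing the remaining 2.
The other 2 contribute at least 2 × 5 = 10, leaving at most 27 − 10 = 17.
Since 17 ≤ 21, this is achievable: one at 17 and 2 at 5.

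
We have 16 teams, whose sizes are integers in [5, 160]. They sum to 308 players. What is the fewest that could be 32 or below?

If only k of them are at most 32, the other 16 − k are at least 33, so the total is at least (16 − k)·33 + k·5.
This is ≤ 308, so (16 − k)·33 + 5k ≤ 308, which gives k ≥ 8.
Exactly 8 works: 8 values at 5 and 8 at 33 total 304; raise one of the low values by 4 (still ≤ 32) to hit 308.

8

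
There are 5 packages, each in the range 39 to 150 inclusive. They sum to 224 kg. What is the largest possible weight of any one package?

68

Maximizing one value means minimizing the remaining 4.
The other 4 contribute at least 4 × 39 = 156, leaving at most 224 − 156 = 68.
Since 68 ≤ 150, this is achievable: one at 68 and 4 at 39.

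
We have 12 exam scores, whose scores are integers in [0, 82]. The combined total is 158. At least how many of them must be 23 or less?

Let j be the number exceeding 23. Then the total is ≥ 24·j + 0·(12 − j) = 0 + 24j.
So 24j ≤ 158 and j ≤ 6; hence at least 12 − 6 = 6 are ≤ 23.
Exactly 6 works: 6 values at 0 and 6 at 24 total 144; raise one of the low values by 14 (still ≤ 23) to hit 158.

6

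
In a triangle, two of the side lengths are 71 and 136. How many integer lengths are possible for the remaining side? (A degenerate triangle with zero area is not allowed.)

The triangle inequality gives |71 − 136| < c < 71 + 136, i.e. 65 < c < 207.
So c can be any integer from 66 to 206: 141 values.

141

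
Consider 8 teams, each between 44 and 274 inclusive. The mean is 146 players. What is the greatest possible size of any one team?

274

Maximizing one value means minimizing the remaining 7.
The total is 8 × 146 = 1168.
The other 7 contribute at least 7 × 44 = 308, leaving at most 1168 − 308 = 860.
But each team is capped at 274, so the maximum is 274.
Achievable: one at 274 and the other 7 totalling 894, which fits since 7 × 44 ≤ 894 ≤ 7 × 274.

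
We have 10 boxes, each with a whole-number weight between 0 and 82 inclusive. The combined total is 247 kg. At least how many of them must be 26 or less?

1

Each value above 26 is at least 27, contributing at least 27 − 0 = 27 above the floor 0.
The sum exceeds the floor total 0 by 247, so at most ⌊247/27⌋ = 9 exceed 26, and at least 1 are ≤ 26.
Exactly 1 works: 1 value at 0 and 9 at 27 total 243; raise one of the low values by 4 (still ≤ 26) to hit 247.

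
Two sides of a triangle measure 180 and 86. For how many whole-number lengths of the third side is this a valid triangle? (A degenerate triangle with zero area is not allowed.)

171

The triangle inequality gives |180 − 86| < c < 180 + 86, i.e. 94 < c < 266.
So c can be any integer from 95 to 265: 171 values.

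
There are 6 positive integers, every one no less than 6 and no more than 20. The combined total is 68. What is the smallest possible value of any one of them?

Minimizing one value means maximizing the remaining 5.
The other 5 can take up 5 × 20 = 100 ≥ 68 − 6, so one integer can sit at its floor of 6.
Achievable: one at 6 and the other 5 totalling 62, which fits since 5 × 6 ≤ 62 ≤ 5 × 20.

6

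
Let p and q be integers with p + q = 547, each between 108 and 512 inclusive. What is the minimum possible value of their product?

pq = p(547 − p) is concave in p, so over [108, 439] it is minimized at an endpoint.
At the endpoint p = 108, q = 547 − 108 = 439, so pq = 108 × 439 = 47412.

47412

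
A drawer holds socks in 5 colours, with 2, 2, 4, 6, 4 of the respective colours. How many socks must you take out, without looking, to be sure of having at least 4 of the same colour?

In the worst case you take as many as possible of each colour without reaching 4: 2 + 2 + 3 + 3 + 3 = 13.
The next one must give 4 of some colour, so 13 + 1 = 14.

14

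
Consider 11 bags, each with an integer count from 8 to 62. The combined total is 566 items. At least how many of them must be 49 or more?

3

Suppose at most 11 − j of them reach 49; then j values are ≤ 48 and the rest ≤ 62.
The total is then ≤ 48·j + 62·(11 − j) = 682 − 14j. For this to be ≥ 566 we need j ≤ 8, so at least 11 − 8 = 3 must reach 49.
Exactly 3 works: 3 values at 62 and 8 at 48 total 570; lower one of the high values by 4 (still ≥ 49) to hit 566.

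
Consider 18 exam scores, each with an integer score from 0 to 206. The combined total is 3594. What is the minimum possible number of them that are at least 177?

15

If only k of them are at least 177, the other 18 − k are at most 176, so the total is at most k·206 + (18 − k)·176.
This must reach 3594, so k·206 + (18 − k)·176 ≥ 3594, giving k ≥ 15.
Exactly 15 works: 15 values at 206 and 3 at 176 total 3618; lower one of the high values by 24 (still ≥ 177) to hit 3594.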